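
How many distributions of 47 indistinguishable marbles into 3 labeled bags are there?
C(47+3-1, 3-1) = C(49, 2) = 1176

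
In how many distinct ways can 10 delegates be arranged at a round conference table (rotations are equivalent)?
Circular: fix one position, arrange the rest. (10-1)! = 362880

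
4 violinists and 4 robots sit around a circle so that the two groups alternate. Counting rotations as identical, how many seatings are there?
Fix one of the violinists: (4-1)! ways for the remaining violinists, × 4! ways for the robots = 6 × 24 = 144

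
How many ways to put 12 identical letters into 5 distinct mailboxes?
C(12+5-1, 5-1) = C(16, 4) = 1820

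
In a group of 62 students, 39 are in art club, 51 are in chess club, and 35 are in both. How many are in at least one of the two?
|A∪B| = |A| + |B| - |A∩B| = 39 + 51 - 35 = 55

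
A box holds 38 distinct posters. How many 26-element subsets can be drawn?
C(38,26) = 38!/(26!×12!) = 2707475148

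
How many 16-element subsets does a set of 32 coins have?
C(32,16) = 32!/(16!×16!) = 601080390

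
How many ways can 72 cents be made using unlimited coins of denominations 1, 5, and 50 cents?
Coefficient of x^72 in 1/(1-x^1) · 1/(1-x^5) · 1/(1-x^50). Case on j = number of 50-cent coins (j = 0..1); remainder r = 72 - 50j is made from {1,5} in ⌊r/5⌋+1 ways. r = 72, 22 → 15 + 5 = 20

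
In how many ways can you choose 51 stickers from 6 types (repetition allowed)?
C(51+6-1, 6-1) = C(56, 5) = 3819816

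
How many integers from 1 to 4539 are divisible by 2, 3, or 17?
⌊4539/2⌋+⌊4539/3⌋+⌊4539/17⌋ - ⌊4539/6⌋-⌊4539/34⌋-⌊4539/51⌋ + ⌊4539/102⌋ = 2269+1513+267 - 756-133-89 + 44 = 3115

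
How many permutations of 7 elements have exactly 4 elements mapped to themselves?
Choose the 4 fixed points C(7,4) = 35, derange the rest: !3 = Σ_{j=0}^{3} (-1)^j·3!/j! = 6 - 6 + 3 - 1 = 2. Product = 35 × 2 = 70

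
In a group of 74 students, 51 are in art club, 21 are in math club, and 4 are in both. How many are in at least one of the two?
|A∪B| = |A| + |B| - |A∩B| = 51 + 21 - 4 = 68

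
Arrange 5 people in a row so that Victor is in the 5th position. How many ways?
Fix one position: (5-1)! = 24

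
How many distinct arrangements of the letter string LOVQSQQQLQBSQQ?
14! / (1! × 1! × 2! × 1! × 2! × 7!) = 4324320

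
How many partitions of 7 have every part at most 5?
Let r_j(i) = number of partitions of i into parts ≤ j, for i = 0..7. r_1(i) = 1 for all i; r_j(i) = r_{j-1}(i) + r_j(i-j). Rows j = 2..5: ≤2: 1 1 2 2 3 3 4 4; ≤3: 1 1 2 3 4 5 7 8; ≤4: 1 1 2 3 5 6 9 11; ≤5: 1 1 2 3 5 7 10 13. r_5(7) = 13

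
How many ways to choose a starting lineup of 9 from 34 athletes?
C(34,9) = 34!/(9!×25!) = 52451256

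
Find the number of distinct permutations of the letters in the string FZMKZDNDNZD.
11! / (1! × 2! × 1! × 3! × 1! × 3!) = 554400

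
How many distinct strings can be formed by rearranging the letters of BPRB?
4! / (2! × 1! × 1!) = 12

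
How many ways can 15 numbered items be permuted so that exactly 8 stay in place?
Choose the 8 fixed points C(15,8) = 6435, derange the rest: !7 = Σ_{j=0}^{7} (-1)^j·7!/j! = 5040 - 5040 + 2520 - 840 + 210 - 42 + 7 - 1 = 1854. Product = 6435 × 1854 = 11930490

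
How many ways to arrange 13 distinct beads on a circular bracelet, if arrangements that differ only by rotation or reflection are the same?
(13-1)!/2 = 479001600/2 = 239500800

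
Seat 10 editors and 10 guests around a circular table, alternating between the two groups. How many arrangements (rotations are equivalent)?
Fix one of the editors: (10-1)! ways for the remaining editors, × 10! ways for the guests = 362880 × 3628800 = 1316818944000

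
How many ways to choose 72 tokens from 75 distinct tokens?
C(75,72) = 75!/(72!×3!) = 67525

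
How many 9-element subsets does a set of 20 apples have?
C(20,9) = 20!/(9!×11!) = 167960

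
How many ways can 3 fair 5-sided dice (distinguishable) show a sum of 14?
Coefficient of x^14 in (x + x² + ... + x^5)^3. By inclusion-exclusion on dice exceeding 5: Σ_j (-1)^j C(3,j)·C(14-1-5j, 2) = C(3,0)·C(13,2) - C(3,1)·C(8,2) + C(3,2)·C(3,2) = 1·78 - 3·28 + 3·3 = 3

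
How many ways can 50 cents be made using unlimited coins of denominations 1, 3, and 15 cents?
Coefficient of x^50 in 1/(1-x^1) · 1/(1-x^3) · 1/(1-x^15). Case on j = number of 15-cent coins (j = 0..3); remainder r = 50 - 15j is made from {1,3} in ⌊r/3⌋+1 ways. r = 50, 35, 20, 5 → 17 + 12 + 7 + 2 = 38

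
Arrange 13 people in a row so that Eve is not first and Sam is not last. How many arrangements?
By inclusion-exclusion: 13! - 2×(13-1)! + (13-2)! = 6227020800 - 958003200 + 39916800 = 5308934400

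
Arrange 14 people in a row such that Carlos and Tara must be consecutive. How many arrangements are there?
Treat the 2 as one block: (14-2+1)! × 2! = 6227020800 × 2 = 12454041600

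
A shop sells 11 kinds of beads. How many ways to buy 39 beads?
C(39+11-1, 11-1) = C(49, 10) = 8217822536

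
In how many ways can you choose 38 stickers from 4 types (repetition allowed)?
C(38+4-1, 4-1) = C(41, 3) = 10660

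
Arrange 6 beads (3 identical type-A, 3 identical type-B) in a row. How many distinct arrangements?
6! / (3! × 3!) = 20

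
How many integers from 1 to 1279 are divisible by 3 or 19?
⌊1279/3⌋ + ⌊1279/19⌋ - ⌊1279/57⌋ = 426 + 67 - 22 = 471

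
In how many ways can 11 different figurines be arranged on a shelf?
11! = 39916800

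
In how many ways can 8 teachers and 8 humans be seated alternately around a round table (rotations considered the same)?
Fix one of the teachers: (8-1)! ways for the remaining teachers, × 8! ways for the humans = 5040 × 40320 = 203212800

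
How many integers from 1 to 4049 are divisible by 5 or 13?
⌊4049/5⌋ + ⌊4049/13⌋ - ⌊4049/65⌋ = 809 + 311 - 62 = 1058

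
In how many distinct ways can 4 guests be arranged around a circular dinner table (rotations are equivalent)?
Circular: fix one position, arrange the rest. (4-1)! = 6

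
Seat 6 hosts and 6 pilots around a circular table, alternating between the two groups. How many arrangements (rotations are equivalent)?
Fix one of the hosts: (6-1)! ways for the remaining hosts, × 6! ways for the pilots = 120 × 720 = 86400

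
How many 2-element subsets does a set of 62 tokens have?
C(62,2) = 62!/(2!×60!) = 1891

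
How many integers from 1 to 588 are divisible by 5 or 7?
⌊588/5⌋ + ⌊588/7⌋ - ⌊588/35⌋ = 117 + 84 - 16 = 185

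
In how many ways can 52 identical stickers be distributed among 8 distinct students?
C(52+8-1, 8-1) = C(59, 7) = 341149446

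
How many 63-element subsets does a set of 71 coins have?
C(71,63) = 71!/(63!×8!) = 10639125640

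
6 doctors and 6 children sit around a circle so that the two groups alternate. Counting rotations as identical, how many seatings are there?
Fix one of the doctors: (6-1)! ways for the remaining doctors, × 6! ways for the children = 120 × 720 = 86400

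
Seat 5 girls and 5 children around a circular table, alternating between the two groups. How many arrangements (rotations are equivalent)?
Fix one of the girls: (5-1)! ways for the remaining girls, × 5! ways for the children = 24 × 120 = 2880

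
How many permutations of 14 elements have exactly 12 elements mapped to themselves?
Choose the 12 fixed points C(14,12) = 91, derange the rest: !2 = Σ_{j=0}^{2} (-1)^j·2!/j! = 2 - 2 + 1 = 1. Product = 91 × 1 = 91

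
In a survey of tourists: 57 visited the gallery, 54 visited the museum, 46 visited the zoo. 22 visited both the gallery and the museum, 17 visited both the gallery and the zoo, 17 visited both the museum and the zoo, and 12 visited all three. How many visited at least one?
|A∪B∪C| = 57+54+46-22-17-17+12 = 113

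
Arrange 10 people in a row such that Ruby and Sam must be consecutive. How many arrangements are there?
Treat the 2 as one block: (10-2+1)! × 2! = 362880 × 2 = 725760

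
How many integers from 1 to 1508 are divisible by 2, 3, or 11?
⌊1508/2⌋+⌊1508/3⌋+⌊1508/11⌋ - ⌊1508/6⌋-⌊1508/22⌋-⌊1508/33⌋ + ⌊1508/66⌋ = 754+502+137 - 251-68-45 + 22 = 1051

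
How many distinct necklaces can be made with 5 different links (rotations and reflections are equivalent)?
(5-1)!/2 = 24/2 = 12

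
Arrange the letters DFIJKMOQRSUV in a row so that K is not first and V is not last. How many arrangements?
By inclusion-exclusion: 12! - 2×(12-1)! + (12-2)! = 479001600 - 79833600 + 3628800 = 402796800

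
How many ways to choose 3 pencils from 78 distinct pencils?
C(78,3) = 78!/(3!×75!) = 76076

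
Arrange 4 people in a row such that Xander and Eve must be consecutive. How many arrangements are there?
Treat the 2 as one block: (4-2+1)! × 2! = 6 × 2 = 12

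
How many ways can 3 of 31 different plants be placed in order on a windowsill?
P(31,3) = 31!/(31-3)! = 26970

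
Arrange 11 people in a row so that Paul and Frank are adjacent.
Treat as block: (11-1)! × 2! = 3628800 × 2 = 7257600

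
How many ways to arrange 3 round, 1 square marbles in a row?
4! / (3! × 1!) = 4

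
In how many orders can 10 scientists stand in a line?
10! = 3628800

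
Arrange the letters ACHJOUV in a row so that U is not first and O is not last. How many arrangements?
By inclusion-exclusion: 7! - 2×(7-1)! + (7-2)! = 5040 - 1440 + 120 = 3720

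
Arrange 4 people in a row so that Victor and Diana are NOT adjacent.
Total - adjacent = 4! - (4-1)!×2 = 24 - 12 = 12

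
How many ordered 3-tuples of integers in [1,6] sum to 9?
Coefficient of x^9 in (x + x² + ... + x^6)^3. By inclusion-exclusion on dice exceeding 6: Σ_j (-1)^j C(3,j)·C(9-1-6j, 2) = C(3,0)·C(8,2) - C(3,1)·C(2,2) = 1·28 - 3·1 = 25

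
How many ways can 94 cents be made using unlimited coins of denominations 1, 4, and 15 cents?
Coefficient of x^94 in 1/(1-x^1) · 1/(1-x^4) · 1/(1-x^15). Case on j = number of 15-cent coins (j = 0..6); remainder r = 94 - 15j is made from {1,4} in ⌊r/4⌋+1 ways. r = 94, 79, 64, 49, 34, 19, 4 → 24 + 20 + 17 + 13 + 9 + 5 + 2 = 90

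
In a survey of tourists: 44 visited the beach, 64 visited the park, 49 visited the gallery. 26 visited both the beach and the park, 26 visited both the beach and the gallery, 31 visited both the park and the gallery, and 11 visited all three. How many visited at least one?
|A∪B∪C| = 44+64+49-26-26-31+11 = 85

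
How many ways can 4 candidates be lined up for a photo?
4! = 24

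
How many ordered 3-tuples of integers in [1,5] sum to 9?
Coefficient of x^9 in (x + x² + ... + x^5)^3. By inclusion-exclusion on dice exceeding 5: Σ_j (-1)^j C(3,j)·C(9-1-5j, 2) = C(3,0)·C(8,2) - C(3,1)·C(3,2) = 1·28 - 3·3 = 19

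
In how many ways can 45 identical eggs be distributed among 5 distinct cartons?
C(45+5-1, 5-1) = C(49, 4) = 211876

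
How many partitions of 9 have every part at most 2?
Let r_j(i) = number of partitions of i into parts ≤ j, for i = 0..9. r_1(i) = 1 for all i; r_j(i) = r_{j-1}(i) + r_j(i-j). Rows j = 2..2: ≤2: 1 1 2 2 3 3 4 4 5 5. r_2(9) = 5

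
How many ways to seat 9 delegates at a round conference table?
Circular: fix one position, arrange the rest. (9-1)! = 40320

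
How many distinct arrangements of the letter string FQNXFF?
6! / (1! × 3! × 1! × 1!) = 120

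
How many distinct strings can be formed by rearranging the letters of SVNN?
4! / (2! × 1! × 1!) = 12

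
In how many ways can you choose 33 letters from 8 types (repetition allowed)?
C(33+8-1, 8-1) = C(40, 7) = 18643560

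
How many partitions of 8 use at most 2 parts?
By conjugation, equals partitions of 8 into parts ≤ 2. Let r_j(i) = number of partitions of i into parts ≤ j, for i = 0..8. r_1(i) = 1 for all i; r_j(i) = r_{j-1}(i) + r_j(i-j). Rows j = 2..2: ≤2: 1 1 2 2 3 3 4 4 5. r_2(8) = 5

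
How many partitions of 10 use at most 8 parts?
By conjugation, equals partitions of 10 into parts ≤ 8. Let r_j(i) = number of partitions of i into parts ≤ j, for i = 0..10. r_1(i) = 1 for all i; r_j(i) = r_{j-1}(i) + r_j(i-j). Rows j = 2..8: ≤2: 1 1 2 2 3 3 4 4 5 5 6; ≤3: 1 1 2 3 4 5 7 8 10 12 14; ≤4: 1 1 2 3 5 6 9 11 15 18 23; ≤5: 1 1 2 3 5 7 10 13 18 23 30; ≤6: 1 1 2 3 5 7 11 14 20 26 35; ≤7: 1 1 2 3 5 7 11 15 21 28 38; ≤8: 1 1 2 3 5 7 11 15 22 29 40. r_8(10) = 40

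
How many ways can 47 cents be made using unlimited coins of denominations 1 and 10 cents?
Coefficient of x^47 in 1/(1-x^1) · 1/(1-x^10). Use j coins of 10 for j = 0..⌊47/10⌋ = 4, the rest in 1s: 4 + 1 = 5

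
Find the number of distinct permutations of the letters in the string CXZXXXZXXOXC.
12! / (2! × 7! × 2! × 1!) = 23760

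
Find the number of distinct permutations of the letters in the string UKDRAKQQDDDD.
12! / (1! × 1! × 2! × 2! × 1! × 5!) = 997920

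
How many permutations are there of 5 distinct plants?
5! = 120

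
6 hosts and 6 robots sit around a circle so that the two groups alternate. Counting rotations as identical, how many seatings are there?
Fix one of the hosts: (6-1)! ways for the remaining hosts, × 6! ways for the robots = 120 × 720 = 86400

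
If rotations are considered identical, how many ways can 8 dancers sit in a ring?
Circular: fix one position, arrange the rest. (8-1)! = 5040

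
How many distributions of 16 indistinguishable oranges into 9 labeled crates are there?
C(16+9-1, 9-1) = C(24, 8) = 735471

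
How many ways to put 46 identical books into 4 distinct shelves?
C(46+4-1, 4-1) = C(49, 3) = 18424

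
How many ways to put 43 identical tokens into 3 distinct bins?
C(43+3-1, 3-1) = C(45, 2) = 990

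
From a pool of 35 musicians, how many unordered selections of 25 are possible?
C(35,25) = 35!/(25!×10!) = 183579396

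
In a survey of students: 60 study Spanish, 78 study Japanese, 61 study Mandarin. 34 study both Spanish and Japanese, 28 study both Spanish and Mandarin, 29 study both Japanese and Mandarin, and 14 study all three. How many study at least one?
|A∪B∪C| = 60+78+61-34-28-29+14 = 122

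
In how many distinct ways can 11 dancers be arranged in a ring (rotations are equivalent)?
Circular: fix one position, arrange the rest. (11-1)! = 3628800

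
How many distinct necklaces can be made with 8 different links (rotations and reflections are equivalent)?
(8-1)!/2 = 5040/2 = 2520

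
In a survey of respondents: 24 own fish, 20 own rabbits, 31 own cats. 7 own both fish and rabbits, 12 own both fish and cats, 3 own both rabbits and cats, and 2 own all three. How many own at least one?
|A∪B∪C| = 24+20+31-7-12-3+2 = 55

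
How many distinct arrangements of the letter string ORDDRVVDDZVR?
12! / (4! × 3! × 1! × 3! × 1!) = 554400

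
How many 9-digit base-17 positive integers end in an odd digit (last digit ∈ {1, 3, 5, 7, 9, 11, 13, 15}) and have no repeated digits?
Last∈{1,3,5,7,9,11,13,15}. Last=0: 0. Last nonzero: 8×15×P(15,7) = 3891888000. Total = 3891888000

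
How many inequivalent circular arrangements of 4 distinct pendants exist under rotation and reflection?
(4-1)!/2 = 6/2 = 3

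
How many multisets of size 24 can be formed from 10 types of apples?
C(24+10-1, 10-1) = C(33, 9) = 38567100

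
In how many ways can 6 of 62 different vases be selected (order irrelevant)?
C(62,6) = 62!/(6!×56!) = 61474519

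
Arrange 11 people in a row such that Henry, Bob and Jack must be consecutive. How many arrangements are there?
Treat the 3 as one block: (11-3+1)! × 3! = 362880 × 6 = 2177280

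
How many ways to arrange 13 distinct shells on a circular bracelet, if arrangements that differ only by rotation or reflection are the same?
(13-1)!/2 = 479001600/2 = 239500800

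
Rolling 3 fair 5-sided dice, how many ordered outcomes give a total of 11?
Coefficient of x^11 in (x + x² + ... + x^5)^3. By inclusion-exclusion on dice exceeding 5: Σ_j (-1)^j C(3,j)·C(11-1-5j, 2) = C(3,0)·C(10,2) - C(3,1)·C(5,2) = 1·45 - 3·10 = 15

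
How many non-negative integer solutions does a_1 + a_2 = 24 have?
C(24+2-1, 2-1) = C(25, 1) = 25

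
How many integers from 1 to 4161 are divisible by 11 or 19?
⌊4161/11⌋ + ⌊4161/19⌋ - ⌊4161/209⌋ = 378 + 219 - 19 = 578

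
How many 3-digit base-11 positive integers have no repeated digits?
First digit: 10 choices (nonzero). Then descending: 10 × 10 × 9 = 900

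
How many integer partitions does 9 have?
Pentagonal recurrence p(n) = p(n-1) + p(n-2) - p(n-5) - p(n-7) + p(n-12) + p(n-15) - ... gives p(0..8) = 1, 1, 2, 3, 5, 7, 11, 15, 22. p(9) = p(8) + p(7) - p(4) - p(2) = 22 + 15 - 5 - 2 = 30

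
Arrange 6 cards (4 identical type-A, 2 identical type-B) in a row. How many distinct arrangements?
6! / (4! × 2!) = 15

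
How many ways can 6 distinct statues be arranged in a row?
6! = 720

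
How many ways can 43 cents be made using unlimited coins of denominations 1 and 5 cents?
Coefficient of x^43 in 1/(1-x^1) · 1/(1-x^5). Use j coins of 5 for j = 0..⌊43/5⌋ = 8, the rest in 1s: 8 + 1 = 9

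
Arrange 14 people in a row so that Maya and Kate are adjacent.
Treat as block: (14-1)! × 2! = 6227020800 × 2 = 12454041600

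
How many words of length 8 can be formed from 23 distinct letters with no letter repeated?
P(23,8) = 23!/(23-8)! = 19769460480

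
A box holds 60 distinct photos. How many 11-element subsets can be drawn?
C(60,11) = 60!/(11!×49!) = 342700125300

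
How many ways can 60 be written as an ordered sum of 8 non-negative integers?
C(60+8-1, 8-1) = C(67, 7) = 869648208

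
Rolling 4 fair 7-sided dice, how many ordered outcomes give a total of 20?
Coefficient of x^20 in (x + x² + ... + x^7)^4. By inclusion-exclusion on dice exceeding 7: Σ_j (-1)^j C(4,j)·C(20-1-7j, 3) = C(4,0)·C(19,3) - C(4,1)·C(12,3) + C(4,2)·C(5,3) = 1·969 - 4·220 + 6·10 = 149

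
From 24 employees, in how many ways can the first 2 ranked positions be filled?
P(24,2) = 24!/(24-2)! = 552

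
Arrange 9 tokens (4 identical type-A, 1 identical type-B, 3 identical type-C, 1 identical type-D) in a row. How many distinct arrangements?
9! / (4! × 1! × 3! × 1!) = 2520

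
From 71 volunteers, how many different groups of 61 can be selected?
C(71,61) = 71!/(61!×10!) = 461738052776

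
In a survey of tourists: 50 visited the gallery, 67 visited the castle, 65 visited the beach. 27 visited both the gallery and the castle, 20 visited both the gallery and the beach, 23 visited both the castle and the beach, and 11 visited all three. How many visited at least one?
|A∪B∪C| = 50+67+65-27-20-23+11 = 123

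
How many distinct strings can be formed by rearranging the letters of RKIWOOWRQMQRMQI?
15! / (2! × 3! × 3! × 1! × 2! × 2! × 2!) = 2270268000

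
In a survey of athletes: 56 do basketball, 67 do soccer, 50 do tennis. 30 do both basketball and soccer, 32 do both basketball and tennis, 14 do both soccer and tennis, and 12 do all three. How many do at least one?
|A∪B∪C| = 56+67+50-30-32-14+12 = 109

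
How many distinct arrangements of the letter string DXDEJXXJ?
8! / (2! × 2! × 1! × 3!) = 1680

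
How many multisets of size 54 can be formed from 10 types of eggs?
C(54+10-1, 10-1) = C(63, 9) = 23667689815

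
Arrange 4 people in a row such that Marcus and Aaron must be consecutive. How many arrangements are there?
Treat the 2 as one block: (4-2+1)! × 2! = 6 × 2 = 12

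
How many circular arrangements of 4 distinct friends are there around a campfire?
Circular: fix one position, arrange the rest. (4-1)! = 6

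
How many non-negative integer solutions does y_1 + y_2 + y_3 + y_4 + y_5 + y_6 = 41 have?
C(41+6-1, 6-1) = C(46, 5) = 1370754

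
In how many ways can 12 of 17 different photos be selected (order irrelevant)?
C(17,12) = 17!/(12!×5!) = 6188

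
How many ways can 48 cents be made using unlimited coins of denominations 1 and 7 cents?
Coefficient of x^48 in 1/(1-x^1) · 1/(1-x^7). Use j coins of 7 for j = 0..⌊48/7⌋ = 6, the rest in 1s: 6 + 1 = 7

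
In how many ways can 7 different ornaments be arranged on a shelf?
7! = 5040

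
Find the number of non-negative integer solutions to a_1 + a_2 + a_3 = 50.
C(50+3-1, 3-1) = C(52, 2) = 1326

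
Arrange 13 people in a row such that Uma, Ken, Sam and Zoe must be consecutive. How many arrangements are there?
Treat the 4 as one block: (13-4+1)! × 4! = 3628800 × 24 = 87091200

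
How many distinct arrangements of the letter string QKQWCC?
6! / (2! × 1! × 1! × 2!) = 180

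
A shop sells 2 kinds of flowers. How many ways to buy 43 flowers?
C(43+2-1, 2-1) = C(44, 1) = 44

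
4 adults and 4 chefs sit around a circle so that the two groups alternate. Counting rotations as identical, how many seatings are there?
Fix one of the adults: (4-1)! ways for the remaining adults, × 4! ways for the chefs = 6 × 24 = 144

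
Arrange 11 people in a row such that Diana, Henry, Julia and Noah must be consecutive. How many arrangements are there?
Treat the 4 as one block: (11-4+1)! × 4! = 40320 × 24 = 967680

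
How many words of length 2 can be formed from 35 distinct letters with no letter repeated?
P(35,2) = 35!/(35-2)! = 1190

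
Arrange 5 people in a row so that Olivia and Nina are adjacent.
Treat as block: (5-1)! × 2! = 24 × 2 = 48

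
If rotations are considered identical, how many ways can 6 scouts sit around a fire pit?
Circular: fix one position, arrange the rest. (6-1)! = 120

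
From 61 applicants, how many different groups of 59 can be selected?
C(61,59) = 61!/(59!×2!) = 1830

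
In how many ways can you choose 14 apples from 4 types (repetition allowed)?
C(14+4-1, 4-1) = C(17, 3) = 680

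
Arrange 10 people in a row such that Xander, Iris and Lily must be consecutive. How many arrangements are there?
Treat the 3 as one block: (10-3+1)! × 3! = 40320 × 6 = 241920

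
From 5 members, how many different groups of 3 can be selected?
C(5,3) = 5!/(3!×2!) = 10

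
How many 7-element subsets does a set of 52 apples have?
C(52,7) = 52!/(7!×45!) = 133784560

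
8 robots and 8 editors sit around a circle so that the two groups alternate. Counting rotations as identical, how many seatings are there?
Fix one of the robots: (8-1)! ways for the remaining robots, × 8! ways for the editors = 5040 × 40320 = 203212800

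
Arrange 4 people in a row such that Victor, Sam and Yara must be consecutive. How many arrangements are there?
Treat the 3 as one block: (4-3+1)! × 3! = 2 × 6 = 12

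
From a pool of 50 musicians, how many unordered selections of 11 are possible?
C(50,11) = 50!/(11!×39!) = 37353738800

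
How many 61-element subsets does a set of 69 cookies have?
C(69,61) = 69!/(61!×8!) = 8361453672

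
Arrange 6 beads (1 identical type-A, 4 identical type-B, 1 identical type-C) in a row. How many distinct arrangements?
6! / (1! × 4! × 1!) = 30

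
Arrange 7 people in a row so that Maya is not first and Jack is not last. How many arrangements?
By inclusion-exclusion: 7! - 2×(7-1)! + (7-2)! = 5040 - 1440 + 120 = 3720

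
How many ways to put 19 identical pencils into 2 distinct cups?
C(19+2-1, 2-1) = C(20, 1) = 20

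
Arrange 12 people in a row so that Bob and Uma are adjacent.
Treat as block: (12-1)! × 2! = 39916800 × 2 = 79833600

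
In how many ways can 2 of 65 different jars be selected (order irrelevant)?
C(65,2) = 65!/(2!×63!) = 2080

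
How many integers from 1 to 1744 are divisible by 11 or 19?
⌊1744/11⌋ + ⌊1744/19⌋ - ⌊1744/209⌋ = 158 + 91 - 8 = 241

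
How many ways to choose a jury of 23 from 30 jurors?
C(30,23) = 30!/(23!×7!) = 2035800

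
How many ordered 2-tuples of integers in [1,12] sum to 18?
Coefficient of x^18 in (x + x² + ... + x^12)^2. By inclusion-exclusion on dice exceeding 12: Σ_j (-1)^j C(2,j)·C(18-1-12j, 1) = C(2,0)·C(17,1) - C(2,1)·C(5,1) = 1·17 - 2·5 = 7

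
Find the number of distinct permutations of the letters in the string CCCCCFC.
7! / (1! × 6!) = 7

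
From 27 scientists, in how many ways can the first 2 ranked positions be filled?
P(27,2) = 27!/(27-2)! = 702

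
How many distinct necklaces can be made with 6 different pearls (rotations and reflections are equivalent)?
(6-1)!/2 = 120/2 = 60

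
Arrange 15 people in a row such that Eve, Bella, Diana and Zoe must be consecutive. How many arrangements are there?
Treat the 4 as one block: (15-4+1)! × 4! = 479001600 × 24 = 11496038400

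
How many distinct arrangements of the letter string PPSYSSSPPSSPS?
13! / (5! × 1! × 7!) = 10296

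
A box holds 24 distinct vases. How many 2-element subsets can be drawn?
C(24,2) = 24!/(2!×22!) = 276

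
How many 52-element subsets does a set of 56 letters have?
C(56,52) = 56!/(52!×4!) = 367290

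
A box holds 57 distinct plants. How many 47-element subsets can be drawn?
C(57,47) = 57!/(47!×10!) = 43183019880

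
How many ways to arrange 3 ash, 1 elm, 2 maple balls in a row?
6! / (3! × 1! × 2!) = 60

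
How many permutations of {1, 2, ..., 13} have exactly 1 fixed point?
Choose the 1 fixed point C(13,1) = 13, derange the rest: !12 = Σ_{j=0}^{12} (-1)^j·12!/j! = 479001600 - 479001600 + 239500800 - 79833600 + 19958400 - 3991680 + 665280 - 95040 + 11880 - 1320 + 132 - 12 + 1 = 176214841. Product = 13 × 176214841 = 2290792933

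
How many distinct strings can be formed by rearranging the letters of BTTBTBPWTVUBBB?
14! / (6! × 1! × 1! × 1! × 4! × 1!) = 5045040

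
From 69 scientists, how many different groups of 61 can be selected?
C(69,61) = 69!/(61!×8!) = 8361453672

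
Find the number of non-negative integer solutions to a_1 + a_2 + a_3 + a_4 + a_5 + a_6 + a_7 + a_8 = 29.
C(29+8-1, 8-1) = C(36, 7) = 8347680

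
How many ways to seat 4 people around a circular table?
Circular: fix one position, arrange the rest. (4-1)! = 6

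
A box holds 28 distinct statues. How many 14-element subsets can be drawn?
C(28,14) = 28!/(14!×14!) = 40116600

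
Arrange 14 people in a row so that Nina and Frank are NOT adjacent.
Total - adjacent = 14! - (14-1)!×2 = 87178291200 - 12454041600 = 74724249600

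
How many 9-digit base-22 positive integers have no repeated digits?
First digit: 21 choices (nonzero). Then descending: 21 × 21 × 20 × 19 × 18 × 17 × 16 × 15 × 14 = 172299052800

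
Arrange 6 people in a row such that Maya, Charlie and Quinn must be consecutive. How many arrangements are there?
Treat the 3 as one block: (6-3+1)! × 3! = 24 × 6 = 144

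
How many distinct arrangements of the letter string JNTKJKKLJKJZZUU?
15! / (4! × 1! × 1! × 1! × 2! × 4! × 2!) = 567567000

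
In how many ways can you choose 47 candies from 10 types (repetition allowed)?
C(47+10-1, 10-1) = C(56, 9) = 7575968400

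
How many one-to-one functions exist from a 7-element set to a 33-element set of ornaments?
P(33,7) = 33!/(33-7)! = 21531121920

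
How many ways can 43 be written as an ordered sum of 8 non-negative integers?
C(43+8-1, 8-1) = C(50, 7) = 99884400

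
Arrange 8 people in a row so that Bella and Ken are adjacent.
Treat as block: (8-1)! × 2! = 5040 × 2 = 10080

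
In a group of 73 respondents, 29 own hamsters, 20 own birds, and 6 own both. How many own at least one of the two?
|A∪B| = |A| + |B| - |A∩B| = 29 + 20 - 6 = 43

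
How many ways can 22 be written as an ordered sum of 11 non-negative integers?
C(22+11-1, 11-1) = C(32, 10) = 64512240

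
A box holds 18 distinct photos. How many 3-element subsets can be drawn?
C(18,3) = 18!/(3!×15!) = 816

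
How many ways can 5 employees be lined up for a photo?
5! = 120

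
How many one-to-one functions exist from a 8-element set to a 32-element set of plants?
P(32,8) = 32!/(32-8)! = 424097856000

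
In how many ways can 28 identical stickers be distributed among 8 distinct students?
C(28+8-1, 8-1) = C(35, 7) = 6724520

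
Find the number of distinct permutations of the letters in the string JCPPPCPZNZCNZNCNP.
17! / (1! × 4! × 5! × 3! × 4!) = 857656800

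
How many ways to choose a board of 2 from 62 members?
C(62,2) = 62!/(2!×60!) = 1891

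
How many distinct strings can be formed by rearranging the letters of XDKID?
5! / (2! × 1! × 1! × 1!) = 60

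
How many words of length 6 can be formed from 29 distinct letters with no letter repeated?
P(29,6) = 29!/(29-6)! = 342014400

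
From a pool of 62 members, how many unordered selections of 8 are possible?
C(62,8) = 62!/(8!×54!) = 3381098545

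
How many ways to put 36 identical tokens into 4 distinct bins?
C(36+4-1, 4-1) = C(39, 3) = 9139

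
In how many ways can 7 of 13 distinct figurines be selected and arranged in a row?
P(13,7) = 13!/(13-7)! = 8648640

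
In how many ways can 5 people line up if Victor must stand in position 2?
Fix one position: (5-1)! = 24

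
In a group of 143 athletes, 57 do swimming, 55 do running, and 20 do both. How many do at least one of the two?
|A∪B| = |A| + |B| - |A∩B| = 57 + 55 - 20 = 92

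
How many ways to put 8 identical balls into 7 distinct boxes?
C(8+7-1, 7-1) = C(14, 6) = 3003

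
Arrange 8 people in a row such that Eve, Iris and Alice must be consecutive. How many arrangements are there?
Treat the 3 as one block: (8-3+1)! × 3! = 720 × 6 = 4320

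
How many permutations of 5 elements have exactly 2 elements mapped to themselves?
Choose the 2 fixed points C(5,2) = 10, derange the rest: !3 = Σ_{j=0}^{3} (-1)^j·3!/j! = 6 - 6 + 3 - 1 = 2. Product = 10 × 2 = 20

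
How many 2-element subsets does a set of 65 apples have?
C(65,2) = 65!/(2!×63!) = 2080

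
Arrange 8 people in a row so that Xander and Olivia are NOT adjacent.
Total - adjacent = 8! - (8-1)!×2 = 40320 - 10080 = 30240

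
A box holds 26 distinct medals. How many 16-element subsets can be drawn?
C(26,16) = 26!/(16!×10!) = 5311735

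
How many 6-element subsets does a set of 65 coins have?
C(65,6) = 65!/(6!×59!) = 82598880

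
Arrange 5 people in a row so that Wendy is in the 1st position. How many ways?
Fix one position: (5-1)! = 24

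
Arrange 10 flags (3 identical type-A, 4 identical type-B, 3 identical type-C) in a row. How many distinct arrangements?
10! / (3! × 4! × 3!) = 4200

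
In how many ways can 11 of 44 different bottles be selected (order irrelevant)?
C(44,11) = 44!/(11!×33!) = 7669339132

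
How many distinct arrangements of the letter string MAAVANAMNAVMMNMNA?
17! / (2! × 5! × 4! × 6!) = 85765680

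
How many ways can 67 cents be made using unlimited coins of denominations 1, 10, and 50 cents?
Coefficient of x^67 in 1/(1-x^1) · 1/(1-x^10) · 1/(1-x^50). Case on j = number of 50-cent coins (j = 0..1); remainder r = 67 - 50j is made from {1,10} in ⌊r/10⌋+1 ways. r = 67, 17 → 7 + 2 = 9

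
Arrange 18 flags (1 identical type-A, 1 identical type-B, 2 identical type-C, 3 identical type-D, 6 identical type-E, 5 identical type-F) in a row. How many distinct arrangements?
18! / (1! × 1! × 2! × 3! × 6! × 5!) = 6175128960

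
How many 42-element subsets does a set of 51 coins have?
C(51,42) = 51!/(42!×9!) = 3042312350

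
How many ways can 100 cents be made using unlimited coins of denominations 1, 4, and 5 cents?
Coefficient of x^100 in 1/(1-x^1) · 1/(1-x^4) · 1/(1-x^5). Case on j = number of 5-cent coins (j = 0..20); remainder r = 100 - 5j is made from {1,4} in ⌊r/4⌋+1 ways. r = 100, 95, 90, 85, 80, 75, 70, 65, 60, 55, 50, 45, 40, 35, 30, 25, 20, 15, 10, 5, 0 → 26 + 24 + 23 + 22 + 21 + 19 + 18 + 17 + 16 + 14 + 13 + 12 + 11 + 9 + 8 + 7 + 6 + 4 + 3 + 2 + 1 = 276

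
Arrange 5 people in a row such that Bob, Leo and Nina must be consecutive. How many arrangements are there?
Treat the 3 as one block: (5-3+1)! × 3! = 6 × 6 = 36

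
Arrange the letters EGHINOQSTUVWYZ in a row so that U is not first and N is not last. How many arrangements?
By inclusion-exclusion: 14! - 2×(14-1)! + (14-2)! = 87178291200 - 12454041600 + 479001600 = 75203251200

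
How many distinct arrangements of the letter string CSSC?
4! / (2! × 2!) = 6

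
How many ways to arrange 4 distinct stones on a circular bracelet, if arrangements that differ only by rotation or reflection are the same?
(4-1)!/2 = 6/2 = 3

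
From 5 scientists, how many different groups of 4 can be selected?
C(5,4) = 5!/(4!×1!) = 5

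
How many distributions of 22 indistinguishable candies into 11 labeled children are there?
C(22+11-1, 11-1) = C(32, 10) = 64512240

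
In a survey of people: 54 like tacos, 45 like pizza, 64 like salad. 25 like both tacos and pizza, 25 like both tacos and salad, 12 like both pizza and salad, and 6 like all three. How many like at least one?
|A∪B∪C| = 54+45+64-25-25-12+6 = 107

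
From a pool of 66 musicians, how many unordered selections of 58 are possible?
C(66,58) = 66!/(58!×8!) = 5743572120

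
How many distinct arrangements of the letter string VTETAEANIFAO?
12! / (1! × 3! × 1! × 1! × 2! × 1! × 1! × 2!) = 19958400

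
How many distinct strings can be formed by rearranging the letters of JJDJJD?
6! / (4! × 2!) = 15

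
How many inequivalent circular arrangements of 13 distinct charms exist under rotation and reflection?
(13-1)!/2 = 479001600/2 = 239500800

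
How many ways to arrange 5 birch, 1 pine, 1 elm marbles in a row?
7! / (5! × 1! × 1!) = 42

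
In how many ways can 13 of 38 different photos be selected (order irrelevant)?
C(38,13) = 38!/(13!×25!) = 5414950296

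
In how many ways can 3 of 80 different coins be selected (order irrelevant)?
C(80,3) = 80!/(3!×77!) = 82160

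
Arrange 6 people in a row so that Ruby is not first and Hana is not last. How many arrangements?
By inclusion-exclusion: 6! - 2×(6-1)! + (6-2)! = 720 - 240 + 24 = 504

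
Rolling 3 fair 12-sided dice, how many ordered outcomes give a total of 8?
Coefficient of x^8 in (x + x² + ... + x^12)^3. By inclusion-exclusion on dice exceeding 12: Σ_j (-1)^j C(3,j)·C(8-1-12j, 2) = C(3,0)·C(7,2) = 1·21 = 21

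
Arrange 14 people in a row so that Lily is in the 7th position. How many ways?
Fix one position: (14-1)! = 6227020800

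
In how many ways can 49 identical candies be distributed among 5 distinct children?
C(49+5-1, 5-1) = C(53, 4) = 292825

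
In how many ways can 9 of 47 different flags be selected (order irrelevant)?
C(47,9) = 47!/(9!×38!) = 1362649145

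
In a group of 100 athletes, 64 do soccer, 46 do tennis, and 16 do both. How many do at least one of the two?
|A∪B| = |A| + |B| - |A∩B| = 64 + 46 - 16 = 94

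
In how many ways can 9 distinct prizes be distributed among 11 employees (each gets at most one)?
P(11,9) = 11!/(11-9)! = 19958400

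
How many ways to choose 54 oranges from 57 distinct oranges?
C(57,54) = 57!/(54!×3!) = 29260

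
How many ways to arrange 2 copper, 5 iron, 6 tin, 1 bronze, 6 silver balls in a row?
20! / (2! × 5! × 6! × 1! × 6!) = 19554575040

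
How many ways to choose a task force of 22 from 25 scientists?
C(25,22) = 25!/(22!×3!) = 2300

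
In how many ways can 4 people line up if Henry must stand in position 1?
Fix one position: (4-1)! = 6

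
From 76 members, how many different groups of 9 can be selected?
C(76,9) = 76!/(9!×67!) = 142466675900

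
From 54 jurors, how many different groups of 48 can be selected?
C(54,48) = 54!/(48!×6!) = 25827165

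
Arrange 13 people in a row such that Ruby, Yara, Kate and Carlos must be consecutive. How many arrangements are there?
Treat the 4 as one block: (13-4+1)! × 4! = 3628800 × 24 = 87091200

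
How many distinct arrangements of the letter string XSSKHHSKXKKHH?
13! / (4! × 2! × 4! × 3!) = 900900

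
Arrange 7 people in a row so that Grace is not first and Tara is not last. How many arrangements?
By inclusion-exclusion: 7! - 2×(7-1)! + (7-2)! = 5040 - 1440 + 120 = 3720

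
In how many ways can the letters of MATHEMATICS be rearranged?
11! / (2! × 2! × 2! × 1! × 1! × 1! × 1! × 1!) = 4989600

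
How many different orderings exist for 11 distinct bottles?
11! = 39916800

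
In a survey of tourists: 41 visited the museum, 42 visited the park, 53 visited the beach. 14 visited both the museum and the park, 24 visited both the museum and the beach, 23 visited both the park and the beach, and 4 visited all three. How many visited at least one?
|A∪B∪C| = 41+42+53-14-24-23+4 = 79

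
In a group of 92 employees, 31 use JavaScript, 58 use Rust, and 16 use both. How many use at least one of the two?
|A∪B| = |A| + |B| - |A∩B| = 31 + 58 - 16 = 73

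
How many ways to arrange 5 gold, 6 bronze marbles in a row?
11! / (5! × 6!) = 462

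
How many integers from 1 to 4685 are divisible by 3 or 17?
⌊4685/3⌋ + ⌊4685/17⌋ - ⌊4685/51⌋ = 1561 + 275 - 91 = 1745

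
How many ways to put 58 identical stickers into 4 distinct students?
C(58+4-1, 4-1) = C(61, 3) = 35990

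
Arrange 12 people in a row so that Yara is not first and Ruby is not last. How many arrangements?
By inclusion-exclusion: 12! - 2×(12-1)! + (12-2)! = 479001600 - 79833600 + 3628800 = 402796800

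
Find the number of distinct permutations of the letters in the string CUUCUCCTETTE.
12! / (2! × 3! × 3! × 4!) = 277200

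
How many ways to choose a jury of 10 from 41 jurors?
C(41,10) = 41!/(10!×31!) = 1121099408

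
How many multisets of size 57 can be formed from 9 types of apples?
C(57+9-1, 9-1) = C(65, 8) = 5047381560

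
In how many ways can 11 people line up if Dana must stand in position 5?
Fix one position: (11-1)! = 3628800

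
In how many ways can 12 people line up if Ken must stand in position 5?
Fix one position: (12-1)! = 39916800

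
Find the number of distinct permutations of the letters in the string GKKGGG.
6! / (2! × 4!) = 15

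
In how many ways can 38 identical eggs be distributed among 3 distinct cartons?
C(38+3-1, 3-1) = C(40, 2) = 780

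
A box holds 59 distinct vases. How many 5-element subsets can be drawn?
C(59,5) = 59!/(5!×54!) = 5006386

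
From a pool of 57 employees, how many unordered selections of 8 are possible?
C(57,8) = 57!/(8!×49!) = 1652411475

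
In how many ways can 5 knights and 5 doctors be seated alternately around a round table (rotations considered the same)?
Fix one of the knights: (5-1)! ways for the remaining knights, × 5! ways for the doctors = 24 × 120 = 2880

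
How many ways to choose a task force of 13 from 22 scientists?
C(22,13) = 22!/(13!×9!) = 497420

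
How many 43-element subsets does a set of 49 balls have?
C(49,43) = 49!/(43!×6!) = 13983816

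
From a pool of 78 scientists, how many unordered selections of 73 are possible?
C(78,73) = 78!/(73!×5!) = 21111090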